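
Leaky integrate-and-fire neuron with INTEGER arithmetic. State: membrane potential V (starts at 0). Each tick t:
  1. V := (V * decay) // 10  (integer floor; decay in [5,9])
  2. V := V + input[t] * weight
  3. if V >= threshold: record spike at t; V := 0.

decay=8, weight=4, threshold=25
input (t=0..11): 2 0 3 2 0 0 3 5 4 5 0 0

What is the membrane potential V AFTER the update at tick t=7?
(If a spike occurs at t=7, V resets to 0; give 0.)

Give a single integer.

Answer: 0

Derivation:
t=0: input=2 -> V=8
t=1: input=0 -> V=6
t=2: input=3 -> V=16
t=3: input=2 -> V=20
t=4: input=0 -> V=16
t=5: input=0 -> V=12
t=6: input=3 -> V=21
t=7: input=5 -> V=0 FIRE
t=8: input=4 -> V=16
t=9: input=5 -> V=0 FIRE
t=10: input=0 -> V=0
t=11: input=0 -> V=0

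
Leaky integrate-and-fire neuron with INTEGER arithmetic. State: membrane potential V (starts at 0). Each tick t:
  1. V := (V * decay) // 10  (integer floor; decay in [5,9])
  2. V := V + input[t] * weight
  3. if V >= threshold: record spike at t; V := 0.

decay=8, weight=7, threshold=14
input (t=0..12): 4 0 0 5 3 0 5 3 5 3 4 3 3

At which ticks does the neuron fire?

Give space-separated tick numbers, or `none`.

t=0: input=4 -> V=0 FIRE
t=1: input=0 -> V=0
t=2: input=0 -> V=0
t=3: input=5 -> V=0 FIRE
t=4: input=3 -> V=0 FIRE
t=5: input=0 -> V=0
t=6: input=5 -> V=0 FIRE
t=7: input=3 -> V=0 FIRE
t=8: input=5 -> V=0 FIRE
t=9: input=3 -> V=0 FIRE
t=10: input=4 -> V=0 FIRE
t=11: input=3 -> V=0 FIRE
t=12: input=3 -> V=0 FIRE

Answer: 0 3 4 6 7 8 9 10 11 12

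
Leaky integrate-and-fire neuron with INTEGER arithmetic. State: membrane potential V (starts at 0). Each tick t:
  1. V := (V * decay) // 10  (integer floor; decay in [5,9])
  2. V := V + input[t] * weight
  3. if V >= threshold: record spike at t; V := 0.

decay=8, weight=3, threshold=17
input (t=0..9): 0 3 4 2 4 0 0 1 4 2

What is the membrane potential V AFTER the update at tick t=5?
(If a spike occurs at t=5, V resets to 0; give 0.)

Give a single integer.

Answer: 12

Derivation:
t=0: input=0 -> V=0
t=1: input=3 -> V=9
t=2: input=4 -> V=0 FIRE
t=3: input=2 -> V=6
t=4: input=4 -> V=16
t=5: input=0 -> V=12
t=6: input=0 -> V=9
t=7: input=1 -> V=10
t=8: input=4 -> V=0 FIRE
t=9: input=2 -> V=6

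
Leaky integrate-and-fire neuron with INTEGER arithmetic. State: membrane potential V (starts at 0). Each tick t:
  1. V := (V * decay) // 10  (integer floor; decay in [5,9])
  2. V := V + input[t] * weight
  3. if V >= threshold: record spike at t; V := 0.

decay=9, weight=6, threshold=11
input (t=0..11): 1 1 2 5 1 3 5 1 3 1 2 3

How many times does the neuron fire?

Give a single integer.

Answer: 8

Derivation:
t=0: input=1 -> V=6
t=1: input=1 -> V=0 FIRE
t=2: input=2 -> V=0 FIRE
t=3: input=5 -> V=0 FIRE
t=4: input=1 -> V=6
t=5: input=3 -> V=0 FIRE
t=6: input=5 -> V=0 FIRE
t=7: input=1 -> V=6
t=8: input=3 -> V=0 FIRE
t=9: input=1 -> V=6
t=10: input=2 -> V=0 FIRE
t=11: input=3 -> V=0 FIRE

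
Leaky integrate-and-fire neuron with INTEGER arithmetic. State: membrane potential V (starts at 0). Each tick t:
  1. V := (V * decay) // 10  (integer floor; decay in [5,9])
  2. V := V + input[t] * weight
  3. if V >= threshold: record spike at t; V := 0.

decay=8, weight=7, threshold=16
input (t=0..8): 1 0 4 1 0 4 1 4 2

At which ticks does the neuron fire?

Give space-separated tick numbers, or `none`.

Answer: 2 5 7

Derivation:
t=0: input=1 -> V=7
t=1: input=0 -> V=5
t=2: input=4 -> V=0 FIRE
t=3: input=1 -> V=7
t=4: input=0 -> V=5
t=5: input=4 -> V=0 FIRE
t=6: input=1 -> V=7
t=7: input=4 -> V=0 FIRE
t=8: input=2 -> V=14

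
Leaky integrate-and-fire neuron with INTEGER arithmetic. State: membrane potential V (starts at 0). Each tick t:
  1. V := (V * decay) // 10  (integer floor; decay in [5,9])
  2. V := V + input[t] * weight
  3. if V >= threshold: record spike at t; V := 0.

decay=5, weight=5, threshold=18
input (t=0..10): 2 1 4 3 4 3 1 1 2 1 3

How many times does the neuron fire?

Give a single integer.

t=0: input=2 -> V=10
t=1: input=1 -> V=10
t=2: input=4 -> V=0 FIRE
t=3: input=3 -> V=15
t=4: input=4 -> V=0 FIRE
t=5: input=3 -> V=15
t=6: input=1 -> V=12
t=7: input=1 -> V=11
t=8: input=2 -> V=15
t=9: input=1 -> V=12
t=10: input=3 -> V=0 FIRE

Answer: 3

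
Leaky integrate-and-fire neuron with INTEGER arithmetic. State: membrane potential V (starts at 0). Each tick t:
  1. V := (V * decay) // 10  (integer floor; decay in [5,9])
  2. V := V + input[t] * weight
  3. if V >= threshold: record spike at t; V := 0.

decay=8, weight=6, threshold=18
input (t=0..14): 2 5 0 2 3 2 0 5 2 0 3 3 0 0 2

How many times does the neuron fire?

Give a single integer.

Answer: 5

Derivation:
t=0: input=2 -> V=12
t=1: input=5 -> V=0 FIRE
t=2: input=0 -> V=0
t=3: input=2 -> V=12
t=4: input=3 -> V=0 FIRE
t=5: input=2 -> V=12
t=6: input=0 -> V=9
t=7: input=5 -> V=0 FIRE
t=8: input=2 -> V=12
t=9: input=0 -> V=9
t=10: input=3 -> V=0 FIRE
t=11: input=3 -> V=0 FIRE
t=12: input=0 -> V=0
t=13: input=0 -> V=0
t=14: input=2 -> V=12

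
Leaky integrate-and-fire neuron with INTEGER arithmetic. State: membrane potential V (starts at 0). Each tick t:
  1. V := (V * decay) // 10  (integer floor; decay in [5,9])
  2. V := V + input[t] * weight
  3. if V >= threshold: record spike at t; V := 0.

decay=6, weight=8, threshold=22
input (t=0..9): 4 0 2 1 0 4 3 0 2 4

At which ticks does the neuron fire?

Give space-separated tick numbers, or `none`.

Answer: 0 5 6 9

Derivation:
t=0: input=4 -> V=0 FIRE
t=1: input=0 -> V=0
t=2: input=2 -> V=16
t=3: input=1 -> V=17
t=4: input=0 -> V=10
t=5: input=4 -> V=0 FIRE
t=6: input=3 -> V=0 FIRE
t=7: input=0 -> V=0
t=8: input=2 -> V=16
t=9: input=4 -> V=0 FIRE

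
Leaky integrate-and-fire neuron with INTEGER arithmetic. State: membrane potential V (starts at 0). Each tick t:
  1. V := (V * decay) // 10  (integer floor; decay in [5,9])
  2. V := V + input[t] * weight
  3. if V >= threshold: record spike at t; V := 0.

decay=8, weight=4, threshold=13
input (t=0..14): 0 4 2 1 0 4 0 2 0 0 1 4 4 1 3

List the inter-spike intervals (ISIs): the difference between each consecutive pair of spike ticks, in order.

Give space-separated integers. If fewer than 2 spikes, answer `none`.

t=0: input=0 -> V=0
t=1: input=4 -> V=0 FIRE
t=2: input=2 -> V=8
t=3: input=1 -> V=10
t=4: input=0 -> V=8
t=5: input=4 -> V=0 FIRE
t=6: input=0 -> V=0
t=7: input=2 -> V=8
t=8: input=0 -> V=6
t=9: input=0 -> V=4
t=10: input=1 -> V=7
t=11: input=4 -> V=0 FIRE
t=12: input=4 -> V=0 FIRE
t=13: input=1 -> V=4
t=14: input=3 -> V=0 FIRE

Answer: 4 6 1 2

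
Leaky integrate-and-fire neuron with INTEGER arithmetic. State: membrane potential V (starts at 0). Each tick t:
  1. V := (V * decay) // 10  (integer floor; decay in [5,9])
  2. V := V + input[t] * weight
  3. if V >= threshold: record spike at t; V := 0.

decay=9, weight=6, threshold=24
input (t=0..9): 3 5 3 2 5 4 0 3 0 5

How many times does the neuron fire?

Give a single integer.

t=0: input=3 -> V=18
t=1: input=5 -> V=0 FIRE
t=2: input=3 -> V=18
t=3: input=2 -> V=0 FIRE
t=4: input=5 -> V=0 FIRE
t=5: input=4 -> V=0 FIRE
t=6: input=0 -> V=0
t=7: input=3 -> V=18
t=8: input=0 -> V=16
t=9: input=5 -> V=0 FIRE

Answer: 5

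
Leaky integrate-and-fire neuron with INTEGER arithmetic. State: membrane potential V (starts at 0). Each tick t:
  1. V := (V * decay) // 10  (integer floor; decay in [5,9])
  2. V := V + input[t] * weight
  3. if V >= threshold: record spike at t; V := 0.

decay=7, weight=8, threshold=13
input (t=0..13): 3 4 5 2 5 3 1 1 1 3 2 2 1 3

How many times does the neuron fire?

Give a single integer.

t=0: input=3 -> V=0 FIRE
t=1: input=4 -> V=0 FIRE
t=2: input=5 -> V=0 FIRE
t=3: input=2 -> V=0 FIRE
t=4: input=5 -> V=0 FIRE
t=5: input=3 -> V=0 FIRE
t=6: input=1 -> V=8
t=7: input=1 -> V=0 FIRE
t=8: input=1 -> V=8
t=9: input=3 -> V=0 FIRE
t=10: input=2 -> V=0 FIRE
t=11: input=2 -> V=0 FIRE
t=12: input=1 -> V=8
t=13: input=3 -> V=0 FIRE

Answer: 11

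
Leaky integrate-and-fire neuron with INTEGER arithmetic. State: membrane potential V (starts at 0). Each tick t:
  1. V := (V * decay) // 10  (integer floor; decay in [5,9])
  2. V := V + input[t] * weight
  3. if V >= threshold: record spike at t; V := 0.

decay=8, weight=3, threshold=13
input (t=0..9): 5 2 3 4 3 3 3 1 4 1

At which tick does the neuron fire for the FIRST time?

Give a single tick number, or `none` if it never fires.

t=0: input=5 -> V=0 FIRE
t=1: input=2 -> V=6
t=2: input=3 -> V=0 FIRE
t=3: input=4 -> V=12
t=4: input=3 -> V=0 FIRE
t=5: input=3 -> V=9
t=6: input=3 -> V=0 FIRE
t=7: input=1 -> V=3
t=8: input=4 -> V=0 FIRE
t=9: input=1 -> V=3

Answer: 0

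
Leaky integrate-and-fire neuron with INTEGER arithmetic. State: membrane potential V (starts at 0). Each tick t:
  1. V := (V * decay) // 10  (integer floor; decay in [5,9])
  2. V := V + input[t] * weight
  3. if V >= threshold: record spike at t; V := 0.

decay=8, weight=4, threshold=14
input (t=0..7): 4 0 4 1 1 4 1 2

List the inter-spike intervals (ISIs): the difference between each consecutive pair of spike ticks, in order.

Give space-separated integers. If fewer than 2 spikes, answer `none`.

t=0: input=4 -> V=0 FIRE
t=1: input=0 -> V=0
t=2: input=4 -> V=0 FIRE
t=3: input=1 -> V=4
t=4: input=1 -> V=7
t=5: input=4 -> V=0 FIRE
t=6: input=1 -> V=4
t=7: input=2 -> V=11

Answer: 2 3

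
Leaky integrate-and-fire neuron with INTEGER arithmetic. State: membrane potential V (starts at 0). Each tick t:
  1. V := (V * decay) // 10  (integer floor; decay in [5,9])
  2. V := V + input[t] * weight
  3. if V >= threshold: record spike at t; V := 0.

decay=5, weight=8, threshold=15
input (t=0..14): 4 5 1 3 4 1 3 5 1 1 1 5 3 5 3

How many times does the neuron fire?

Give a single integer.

Answer: 10

Derivation:
t=0: input=4 -> V=0 FIRE
t=1: input=5 -> V=0 FIRE
t=2: input=1 -> V=8
t=3: input=3 -> V=0 FIRE
t=4: input=4 -> V=0 FIRE
t=5: input=1 -> V=8
t=6: input=3 -> V=0 FIRE
t=7: input=5 -> V=0 FIRE
t=8: input=1 -> V=8
t=9: input=1 -> V=12
t=10: input=1 -> V=14
t=11: input=5 -> V=0 FIRE
t=12: input=3 -> V=0 FIRE
t=13: input=5 -> V=0 FIRE
t=14: input=3 -> V=0 FIRE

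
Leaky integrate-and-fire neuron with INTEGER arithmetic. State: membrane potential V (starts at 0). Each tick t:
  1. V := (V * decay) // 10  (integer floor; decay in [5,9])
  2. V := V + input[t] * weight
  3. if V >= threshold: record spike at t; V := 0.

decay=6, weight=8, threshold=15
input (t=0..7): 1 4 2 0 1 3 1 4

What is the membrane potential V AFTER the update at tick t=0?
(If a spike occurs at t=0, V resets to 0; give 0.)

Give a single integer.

t=0: input=1 -> V=8
t=1: input=4 -> V=0 FIRE
t=2: input=2 -> V=0 FIRE
t=3: input=0 -> V=0
t=4: input=1 -> V=8
t=5: input=3 -> V=0 FIRE
t=6: input=1 -> V=8
t=7: input=4 -> V=0 FIRE

Answer: 8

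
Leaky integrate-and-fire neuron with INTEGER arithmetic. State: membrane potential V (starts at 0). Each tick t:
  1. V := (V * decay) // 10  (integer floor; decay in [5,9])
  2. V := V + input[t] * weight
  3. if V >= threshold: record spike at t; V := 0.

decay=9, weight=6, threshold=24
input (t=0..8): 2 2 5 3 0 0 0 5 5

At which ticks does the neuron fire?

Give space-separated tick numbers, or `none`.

Answer: 2 7 8

Derivation:
t=0: input=2 -> V=12
t=1: input=2 -> V=22
t=2: input=5 -> V=0 FIRE
t=3: input=3 -> V=18
t=4: input=0 -> V=16
t=5: input=0 -> V=14
t=6: input=0 -> V=12
t=7: input=5 -> V=0 FIRE
t=8: input=5 -> V=0 FIRE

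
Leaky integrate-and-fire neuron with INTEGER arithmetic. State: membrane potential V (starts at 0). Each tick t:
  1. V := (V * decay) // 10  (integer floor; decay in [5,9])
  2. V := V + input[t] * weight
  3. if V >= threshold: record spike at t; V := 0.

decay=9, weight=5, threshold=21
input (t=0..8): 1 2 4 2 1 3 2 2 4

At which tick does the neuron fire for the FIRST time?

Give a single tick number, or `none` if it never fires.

t=0: input=1 -> V=5
t=1: input=2 -> V=14
t=2: input=4 -> V=0 FIRE
t=3: input=2 -> V=10
t=4: input=1 -> V=14
t=5: input=3 -> V=0 FIRE
t=6: input=2 -> V=10
t=7: input=2 -> V=19
t=8: input=4 -> V=0 FIRE

Answer: 2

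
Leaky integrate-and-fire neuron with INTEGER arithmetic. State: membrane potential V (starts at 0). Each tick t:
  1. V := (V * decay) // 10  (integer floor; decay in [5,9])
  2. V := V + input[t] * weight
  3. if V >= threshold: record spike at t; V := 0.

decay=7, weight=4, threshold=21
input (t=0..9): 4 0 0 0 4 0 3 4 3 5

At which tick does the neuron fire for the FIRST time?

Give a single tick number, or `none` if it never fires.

Answer: 7

Derivation:
t=0: input=4 -> V=16
t=1: input=0 -> V=11
t=2: input=0 -> V=7
t=3: input=0 -> V=4
t=4: input=4 -> V=18
t=5: input=0 -> V=12
t=6: input=3 -> V=20
t=7: input=4 -> V=0 FIRE
t=8: input=3 -> V=12
t=9: input=5 -> V=0 FIRE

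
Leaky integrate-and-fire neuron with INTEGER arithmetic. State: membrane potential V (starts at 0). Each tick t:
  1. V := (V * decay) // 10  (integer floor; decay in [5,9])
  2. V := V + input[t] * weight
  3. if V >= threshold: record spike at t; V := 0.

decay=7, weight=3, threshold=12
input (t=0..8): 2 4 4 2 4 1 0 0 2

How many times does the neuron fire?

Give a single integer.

Answer: 3

Derivation:
t=0: input=2 -> V=6
t=1: input=4 -> V=0 FIRE
t=2: input=4 -> V=0 FIRE
t=3: input=2 -> V=6
t=4: input=4 -> V=0 FIRE
t=5: input=1 -> V=3
t=6: input=0 -> V=2
t=7: input=0 -> V=1
t=8: input=2 -> V=6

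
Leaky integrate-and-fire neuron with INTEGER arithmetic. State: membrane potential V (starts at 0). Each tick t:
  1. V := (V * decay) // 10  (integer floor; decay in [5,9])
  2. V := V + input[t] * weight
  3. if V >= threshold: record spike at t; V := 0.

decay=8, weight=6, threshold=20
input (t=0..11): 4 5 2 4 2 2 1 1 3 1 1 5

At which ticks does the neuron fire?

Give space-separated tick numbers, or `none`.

Answer: 0 1 3 5 8 11

Derivation:
t=0: input=4 -> V=0 FIRE
t=1: input=5 -> V=0 FIRE
t=2: input=2 -> V=12
t=3: input=4 -> V=0 FIRE
t=4: input=2 -> V=12
t=5: input=2 -> V=0 FIRE
t=6: input=1 -> V=6
t=7: input=1 -> V=10
t=8: input=3 -> V=0 FIRE
t=9: input=1 -> V=6
t=10: input=1 -> V=10
t=11: input=5 -> V=0 FIRE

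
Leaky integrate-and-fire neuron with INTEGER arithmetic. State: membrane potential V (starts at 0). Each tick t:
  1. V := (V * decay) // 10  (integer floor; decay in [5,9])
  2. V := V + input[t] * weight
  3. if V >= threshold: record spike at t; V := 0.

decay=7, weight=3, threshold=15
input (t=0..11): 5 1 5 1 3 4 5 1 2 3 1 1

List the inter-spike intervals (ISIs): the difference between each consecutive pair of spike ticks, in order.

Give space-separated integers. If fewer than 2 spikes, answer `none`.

Answer: 2 3 1

Derivation:
t=0: input=5 -> V=0 FIRE
t=1: input=1 -> V=3
t=2: input=5 -> V=0 FIRE
t=3: input=1 -> V=3
t=4: input=3 -> V=11
t=5: input=4 -> V=0 FIRE
t=6: input=5 -> V=0 FIRE
t=7: input=1 -> V=3
t=8: input=2 -> V=8
t=9: input=3 -> V=14
t=10: input=1 -> V=12
t=11: input=1 -> V=11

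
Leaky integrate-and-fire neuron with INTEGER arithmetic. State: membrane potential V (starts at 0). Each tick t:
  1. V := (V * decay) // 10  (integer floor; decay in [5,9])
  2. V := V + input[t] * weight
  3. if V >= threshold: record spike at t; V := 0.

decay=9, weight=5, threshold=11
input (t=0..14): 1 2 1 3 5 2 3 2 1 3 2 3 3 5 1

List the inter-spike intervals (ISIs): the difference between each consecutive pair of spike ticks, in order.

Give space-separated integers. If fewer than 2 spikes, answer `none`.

Answer: 2 1 2 2 1 2 1 1

Derivation:
t=0: input=1 -> V=5
t=1: input=2 -> V=0 FIRE
t=2: input=1 -> V=5
t=3: input=3 -> V=0 FIRE
t=4: input=5 -> V=0 FIRE
t=5: input=2 -> V=10
t=6: input=3 -> V=0 FIRE
t=7: input=2 -> V=10
t=8: input=1 -> V=0 FIRE
t=9: input=3 -> V=0 FIRE
t=10: input=2 -> V=10
t=11: input=3 -> V=0 FIRE
t=12: input=3 -> V=0 FIRE
t=13: input=5 -> V=0 FIRE
t=14: input=1 -> V=5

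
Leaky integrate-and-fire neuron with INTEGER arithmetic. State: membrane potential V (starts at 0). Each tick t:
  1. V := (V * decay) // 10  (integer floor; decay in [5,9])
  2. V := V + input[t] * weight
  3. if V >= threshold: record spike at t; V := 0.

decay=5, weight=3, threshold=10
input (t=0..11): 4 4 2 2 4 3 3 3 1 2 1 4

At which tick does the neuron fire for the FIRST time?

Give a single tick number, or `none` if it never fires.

t=0: input=4 -> V=0 FIRE
t=1: input=4 -> V=0 FIRE
t=2: input=2 -> V=6
t=3: input=2 -> V=9
t=4: input=4 -> V=0 FIRE
t=5: input=3 -> V=9
t=6: input=3 -> V=0 FIRE
t=7: input=3 -> V=9
t=8: input=1 -> V=7
t=9: input=2 -> V=9
t=10: input=1 -> V=7
t=11: input=4 -> V=0 FIRE

Answer: 0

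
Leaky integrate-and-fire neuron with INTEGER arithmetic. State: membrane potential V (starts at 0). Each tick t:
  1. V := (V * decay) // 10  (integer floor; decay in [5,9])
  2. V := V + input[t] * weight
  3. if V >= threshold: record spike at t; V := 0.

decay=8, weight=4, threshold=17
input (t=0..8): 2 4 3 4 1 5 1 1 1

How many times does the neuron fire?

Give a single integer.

Answer: 3

Derivation:
t=0: input=2 -> V=8
t=1: input=4 -> V=0 FIRE
t=2: input=3 -> V=12
t=3: input=4 -> V=0 FIRE
t=4: input=1 -> V=4
t=5: input=5 -> V=0 FIRE
t=6: input=1 -> V=4
t=7: input=1 -> V=7
t=8: input=1 -> V=9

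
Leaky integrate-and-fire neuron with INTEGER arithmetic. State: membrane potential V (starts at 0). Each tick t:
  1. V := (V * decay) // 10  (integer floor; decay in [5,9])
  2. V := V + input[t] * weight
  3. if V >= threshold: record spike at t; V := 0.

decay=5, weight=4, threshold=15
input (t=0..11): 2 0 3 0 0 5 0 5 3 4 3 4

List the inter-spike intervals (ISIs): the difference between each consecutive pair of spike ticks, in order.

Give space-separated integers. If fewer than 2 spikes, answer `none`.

Answer: 2 2 2

Derivation:
t=0: input=2 -> V=8
t=1: input=0 -> V=4
t=2: input=3 -> V=14
t=3: input=0 -> V=7
t=4: input=0 -> V=3
t=5: input=5 -> V=0 FIRE
t=6: input=0 -> V=0
t=7: input=5 -> V=0 FIRE
t=8: input=3 -> V=12
t=9: input=4 -> V=0 FIRE
t=10: input=3 -> V=12
t=11: input=4 -> V=0 FIRE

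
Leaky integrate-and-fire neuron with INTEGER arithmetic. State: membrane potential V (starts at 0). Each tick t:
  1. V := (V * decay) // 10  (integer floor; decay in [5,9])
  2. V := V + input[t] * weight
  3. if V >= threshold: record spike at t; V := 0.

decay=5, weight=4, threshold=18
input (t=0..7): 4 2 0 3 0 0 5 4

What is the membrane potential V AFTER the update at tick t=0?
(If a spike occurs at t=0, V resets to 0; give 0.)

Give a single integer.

t=0: input=4 -> V=16
t=1: input=2 -> V=16
t=2: input=0 -> V=8
t=3: input=3 -> V=16
t=4: input=0 -> V=8
t=5: input=0 -> V=4
t=6: input=5 -> V=0 FIRE
t=7: input=4 -> V=16

Answer: 16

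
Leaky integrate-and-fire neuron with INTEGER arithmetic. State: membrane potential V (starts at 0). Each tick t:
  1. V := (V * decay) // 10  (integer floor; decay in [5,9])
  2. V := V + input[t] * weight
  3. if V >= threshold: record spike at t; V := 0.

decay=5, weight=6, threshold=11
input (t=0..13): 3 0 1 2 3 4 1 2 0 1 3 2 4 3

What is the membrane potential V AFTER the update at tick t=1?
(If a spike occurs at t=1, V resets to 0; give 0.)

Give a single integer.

t=0: input=3 -> V=0 FIRE
t=1: input=0 -> V=0
t=2: input=1 -> V=6
t=3: input=2 -> V=0 FIRE
t=4: input=3 -> V=0 FIRE
t=5: input=4 -> V=0 FIRE
t=6: input=1 -> V=6
t=7: input=2 -> V=0 FIRE
t=8: input=0 -> V=0
t=9: input=1 -> V=6
t=10: input=3 -> V=0 FIRE
t=11: input=2 -> V=0 FIRE
t=12: input=4 -> V=0 FIRE
t=13: input=3 -> V=0 FIRE

Answer: 0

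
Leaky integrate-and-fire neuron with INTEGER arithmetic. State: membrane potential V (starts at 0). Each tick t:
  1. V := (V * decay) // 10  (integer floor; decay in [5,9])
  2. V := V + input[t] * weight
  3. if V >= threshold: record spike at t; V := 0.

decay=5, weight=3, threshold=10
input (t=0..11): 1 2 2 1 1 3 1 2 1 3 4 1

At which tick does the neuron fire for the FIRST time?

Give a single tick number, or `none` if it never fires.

t=0: input=1 -> V=3
t=1: input=2 -> V=7
t=2: input=2 -> V=9
t=3: input=1 -> V=7
t=4: input=1 -> V=6
t=5: input=3 -> V=0 FIRE
t=6: input=1 -> V=3
t=7: input=2 -> V=7
t=8: input=1 -> V=6
t=9: input=3 -> V=0 FIRE
t=10: input=4 -> V=0 FIRE
t=11: input=1 -> V=3

Answer: 5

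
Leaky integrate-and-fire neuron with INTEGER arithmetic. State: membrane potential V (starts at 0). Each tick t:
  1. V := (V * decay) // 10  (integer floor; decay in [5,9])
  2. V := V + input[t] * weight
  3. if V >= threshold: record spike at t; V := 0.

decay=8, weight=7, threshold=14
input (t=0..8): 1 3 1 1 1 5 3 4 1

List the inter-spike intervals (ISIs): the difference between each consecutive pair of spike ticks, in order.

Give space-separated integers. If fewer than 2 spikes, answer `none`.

t=0: input=1 -> V=7
t=1: input=3 -> V=0 FIRE
t=2: input=1 -> V=7
t=3: input=1 -> V=12
t=4: input=1 -> V=0 FIRE
t=5: input=5 -> V=0 FIRE
t=6: input=3 -> V=0 FIRE
t=7: input=4 -> V=0 FIRE
t=8: input=1 -> V=7

Answer: 3 1 1 1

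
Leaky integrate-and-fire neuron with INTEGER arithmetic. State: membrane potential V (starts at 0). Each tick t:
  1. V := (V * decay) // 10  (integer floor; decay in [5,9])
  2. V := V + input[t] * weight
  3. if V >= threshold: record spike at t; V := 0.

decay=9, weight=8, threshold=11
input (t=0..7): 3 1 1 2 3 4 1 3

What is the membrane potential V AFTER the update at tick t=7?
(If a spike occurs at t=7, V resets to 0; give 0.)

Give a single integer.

Answer: 0

Derivation:
t=0: input=3 -> V=0 FIRE
t=1: input=1 -> V=8
t=2: input=1 -> V=0 FIRE
t=3: input=2 -> V=0 FIRE
t=4: input=3 -> V=0 FIRE
t=5: input=4 -> V=0 FIRE
t=6: input=1 -> V=8
t=7: input=3 -> V=0 FIRE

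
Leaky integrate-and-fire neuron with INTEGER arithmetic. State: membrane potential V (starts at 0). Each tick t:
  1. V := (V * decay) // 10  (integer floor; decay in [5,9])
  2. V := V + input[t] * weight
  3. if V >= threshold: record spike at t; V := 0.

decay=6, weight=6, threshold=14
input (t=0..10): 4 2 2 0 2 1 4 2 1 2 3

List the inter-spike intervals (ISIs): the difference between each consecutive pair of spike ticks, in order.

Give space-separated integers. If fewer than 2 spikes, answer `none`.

t=0: input=4 -> V=0 FIRE
t=1: input=2 -> V=12
t=2: input=2 -> V=0 FIRE
t=3: input=0 -> V=0
t=4: input=2 -> V=12
t=5: input=1 -> V=13
t=6: input=4 -> V=0 FIRE
t=7: input=2 -> V=12
t=8: input=1 -> V=13
t=9: input=2 -> V=0 FIRE
t=10: input=3 -> V=0 FIRE

Answer: 2 4 3 1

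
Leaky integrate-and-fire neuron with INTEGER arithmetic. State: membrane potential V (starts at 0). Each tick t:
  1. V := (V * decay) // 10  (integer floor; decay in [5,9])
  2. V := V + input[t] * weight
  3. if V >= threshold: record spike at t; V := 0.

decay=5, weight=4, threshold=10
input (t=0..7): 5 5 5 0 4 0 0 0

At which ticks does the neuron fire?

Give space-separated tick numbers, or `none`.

Answer: 0 1 2 4

Derivation:
t=0: input=5 -> V=0 FIRE
t=1: input=5 -> V=0 FIRE
t=2: input=5 -> V=0 FIRE
t=3: input=0 -> V=0
t=4: input=4 -> V=0 FIRE
t=5: input=0 -> V=0
t=6: input=0 -> V=0
t=7: input=0 -> V=0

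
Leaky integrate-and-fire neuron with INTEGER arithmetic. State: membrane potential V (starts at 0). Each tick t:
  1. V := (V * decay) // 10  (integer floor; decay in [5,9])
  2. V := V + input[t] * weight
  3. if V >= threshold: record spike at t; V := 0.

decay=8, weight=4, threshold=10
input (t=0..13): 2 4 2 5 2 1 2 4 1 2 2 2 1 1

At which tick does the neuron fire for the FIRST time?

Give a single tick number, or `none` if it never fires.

t=0: input=2 -> V=8
t=1: input=4 -> V=0 FIRE
t=2: input=2 -> V=8
t=3: input=5 -> V=0 FIRE
t=4: input=2 -> V=8
t=5: input=1 -> V=0 FIRE
t=6: input=2 -> V=8
t=7: input=4 -> V=0 FIRE
t=8: input=1 -> V=4
t=9: input=2 -> V=0 FIRE
t=10: input=2 -> V=8
t=11: input=2 -> V=0 FIRE
t=12: input=1 -> V=4
t=13: input=1 -> V=7

Answer: 1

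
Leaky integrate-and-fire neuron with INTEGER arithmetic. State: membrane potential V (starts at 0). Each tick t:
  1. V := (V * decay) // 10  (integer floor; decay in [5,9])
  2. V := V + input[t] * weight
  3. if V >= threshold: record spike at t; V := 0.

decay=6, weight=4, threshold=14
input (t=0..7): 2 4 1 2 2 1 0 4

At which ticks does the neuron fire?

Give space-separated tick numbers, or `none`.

t=0: input=2 -> V=8
t=1: input=4 -> V=0 FIRE
t=2: input=1 -> V=4
t=3: input=2 -> V=10
t=4: input=2 -> V=0 FIRE
t=5: input=1 -> V=4
t=6: input=0 -> V=2
t=7: input=4 -> V=0 FIRE

Answer: 1 4 7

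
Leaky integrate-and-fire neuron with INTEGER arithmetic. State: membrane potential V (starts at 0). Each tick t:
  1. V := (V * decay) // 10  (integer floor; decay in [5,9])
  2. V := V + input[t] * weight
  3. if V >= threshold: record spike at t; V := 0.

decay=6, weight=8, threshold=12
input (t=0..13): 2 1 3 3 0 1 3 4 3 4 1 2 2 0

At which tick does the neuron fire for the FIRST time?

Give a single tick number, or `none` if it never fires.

t=0: input=2 -> V=0 FIRE
t=1: input=1 -> V=8
t=2: input=3 -> V=0 FIRE
t=3: input=3 -> V=0 FIRE
t=4: input=0 -> V=0
t=5: input=1 -> V=8
t=6: input=3 -> V=0 FIRE
t=7: input=4 -> V=0 FIRE
t=8: input=3 -> V=0 FIRE
t=9: input=4 -> V=0 FIRE
t=10: input=1 -> V=8
t=11: input=2 -> V=0 FIRE
t=12: input=2 -> V=0 FIRE
t=13: input=0 -> V=0

Answer: 0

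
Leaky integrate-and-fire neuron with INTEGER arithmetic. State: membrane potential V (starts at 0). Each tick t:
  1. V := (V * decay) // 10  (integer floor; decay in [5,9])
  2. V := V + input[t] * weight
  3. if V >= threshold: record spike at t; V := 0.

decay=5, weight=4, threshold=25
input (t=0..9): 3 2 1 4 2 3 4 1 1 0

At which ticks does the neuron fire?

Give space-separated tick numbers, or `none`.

t=0: input=3 -> V=12
t=1: input=2 -> V=14
t=2: input=1 -> V=11
t=3: input=4 -> V=21
t=4: input=2 -> V=18
t=5: input=3 -> V=21
t=6: input=4 -> V=0 FIRE
t=7: input=1 -> V=4
t=8: input=1 -> V=6
t=9: input=0 -> V=3

Answer: 6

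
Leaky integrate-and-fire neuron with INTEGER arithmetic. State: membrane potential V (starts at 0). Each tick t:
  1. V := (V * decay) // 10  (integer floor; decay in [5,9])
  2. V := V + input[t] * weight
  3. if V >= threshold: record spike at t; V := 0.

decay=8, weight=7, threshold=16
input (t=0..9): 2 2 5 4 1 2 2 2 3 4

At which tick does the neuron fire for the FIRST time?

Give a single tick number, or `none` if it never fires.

Answer: 1

Derivation:
t=0: input=2 -> V=14
t=1: input=2 -> V=0 FIRE
t=2: input=5 -> V=0 FIRE
t=3: input=4 -> V=0 FIRE
t=4: input=1 -> V=7
t=5: input=2 -> V=0 FIRE
t=6: input=2 -> V=14
t=7: input=2 -> V=0 FIRE
t=8: input=3 -> V=0 FIRE
t=9: input=4 -> V=0 FIRE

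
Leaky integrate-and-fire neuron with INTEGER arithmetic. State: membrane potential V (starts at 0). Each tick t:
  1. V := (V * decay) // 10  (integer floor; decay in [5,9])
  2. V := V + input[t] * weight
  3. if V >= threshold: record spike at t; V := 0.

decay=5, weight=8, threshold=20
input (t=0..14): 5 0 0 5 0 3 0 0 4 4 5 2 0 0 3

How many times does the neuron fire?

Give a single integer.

Answer: 7

Derivation:
t=0: input=5 -> V=0 FIRE
t=1: input=0 -> V=0
t=2: input=0 -> V=0
t=3: input=5 -> V=0 FIRE
t=4: input=0 -> V=0
t=5: input=3 -> V=0 FIRE
t=6: input=0 -> V=0
t=7: input=0 -> V=0
t=8: input=4 -> V=0 FIRE
t=9: input=4 -> V=0 FIRE
t=10: input=5 -> V=0 FIRE
t=11: input=2 -> V=16
t=12: input=0 -> V=8
t=13: input=0 -> V=4
t=14: input=3 -> V=0 FIRE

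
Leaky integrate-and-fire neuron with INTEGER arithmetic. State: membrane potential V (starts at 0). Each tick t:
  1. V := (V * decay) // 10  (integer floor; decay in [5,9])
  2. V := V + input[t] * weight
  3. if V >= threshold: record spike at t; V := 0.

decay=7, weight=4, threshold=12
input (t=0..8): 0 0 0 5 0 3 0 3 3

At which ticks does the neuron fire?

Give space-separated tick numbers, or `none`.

Answer: 3 5 7 8

Derivation:
t=0: input=0 -> V=0
t=1: input=0 -> V=0
t=2: input=0 -> V=0
t=3: input=5 -> V=0 FIRE
t=4: input=0 -> V=0
t=5: input=3 -> V=0 FIRE
t=6: input=0 -> V=0
t=7: input=3 -> V=0 FIRE
t=8: input=3 -> V=0 FIRE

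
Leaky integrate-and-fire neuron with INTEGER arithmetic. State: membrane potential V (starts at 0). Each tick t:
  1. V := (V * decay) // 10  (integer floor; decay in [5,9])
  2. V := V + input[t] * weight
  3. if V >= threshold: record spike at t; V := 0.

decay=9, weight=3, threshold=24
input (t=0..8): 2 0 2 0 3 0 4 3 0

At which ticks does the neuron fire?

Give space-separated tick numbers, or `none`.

t=0: input=2 -> V=6
t=1: input=0 -> V=5
t=2: input=2 -> V=10
t=3: input=0 -> V=9
t=4: input=3 -> V=17
t=5: input=0 -> V=15
t=6: input=4 -> V=0 FIRE
t=7: input=3 -> V=9
t=8: input=0 -> V=8

Answer: 6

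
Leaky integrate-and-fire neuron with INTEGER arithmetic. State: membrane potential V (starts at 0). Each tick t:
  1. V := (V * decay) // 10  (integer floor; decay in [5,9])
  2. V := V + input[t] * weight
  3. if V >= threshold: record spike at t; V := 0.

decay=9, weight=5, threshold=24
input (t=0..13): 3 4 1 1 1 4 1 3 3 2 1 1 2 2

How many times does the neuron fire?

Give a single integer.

t=0: input=3 -> V=15
t=1: input=4 -> V=0 FIRE
t=2: input=1 -> V=5
t=3: input=1 -> V=9
t=4: input=1 -> V=13
t=5: input=4 -> V=0 FIRE
t=6: input=1 -> V=5
t=7: input=3 -> V=19
t=8: input=3 -> V=0 FIRE
t=9: input=2 -> V=10
t=10: input=1 -> V=14
t=11: input=1 -> V=17
t=12: input=2 -> V=0 FIRE
t=13: input=2 -> V=10

Answer: 4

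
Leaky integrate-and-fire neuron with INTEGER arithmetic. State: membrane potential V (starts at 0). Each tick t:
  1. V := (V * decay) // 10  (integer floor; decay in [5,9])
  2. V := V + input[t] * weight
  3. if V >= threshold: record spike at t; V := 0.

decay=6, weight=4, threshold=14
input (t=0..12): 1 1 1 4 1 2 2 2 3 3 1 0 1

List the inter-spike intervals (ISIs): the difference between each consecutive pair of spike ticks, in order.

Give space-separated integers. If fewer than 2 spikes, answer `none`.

t=0: input=1 -> V=4
t=1: input=1 -> V=6
t=2: input=1 -> V=7
t=3: input=4 -> V=0 FIRE
t=4: input=1 -> V=4
t=5: input=2 -> V=10
t=6: input=2 -> V=0 FIRE
t=7: input=2 -> V=8
t=8: input=3 -> V=0 FIRE
t=9: input=3 -> V=12
t=10: input=1 -> V=11
t=11: input=0 -> V=6
t=12: input=1 -> V=7

Answer: 3 2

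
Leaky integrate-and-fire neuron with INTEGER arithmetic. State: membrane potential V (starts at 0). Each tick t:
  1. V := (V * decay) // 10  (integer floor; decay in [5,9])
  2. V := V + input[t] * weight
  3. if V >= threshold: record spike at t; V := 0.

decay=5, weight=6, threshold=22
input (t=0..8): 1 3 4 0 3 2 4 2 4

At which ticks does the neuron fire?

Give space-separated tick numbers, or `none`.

t=0: input=1 -> V=6
t=1: input=3 -> V=21
t=2: input=4 -> V=0 FIRE
t=3: input=0 -> V=0
t=4: input=3 -> V=18
t=5: input=2 -> V=21
t=6: input=4 -> V=0 FIRE
t=7: input=2 -> V=12
t=8: input=4 -> V=0 FIRE

Answer: 2 6 8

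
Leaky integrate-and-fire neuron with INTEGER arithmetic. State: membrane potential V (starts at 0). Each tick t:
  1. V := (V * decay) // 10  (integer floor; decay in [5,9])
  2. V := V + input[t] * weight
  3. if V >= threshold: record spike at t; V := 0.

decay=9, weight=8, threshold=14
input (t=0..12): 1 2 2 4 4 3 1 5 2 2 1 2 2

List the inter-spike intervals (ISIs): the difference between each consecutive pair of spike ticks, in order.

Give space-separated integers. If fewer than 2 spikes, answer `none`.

t=0: input=1 -> V=8
t=1: input=2 -> V=0 FIRE
t=2: input=2 -> V=0 FIRE
t=3: input=4 -> V=0 FIRE
t=4: input=4 -> V=0 FIRE
t=5: input=3 -> V=0 FIRE
t=6: input=1 -> V=8
t=7: input=5 -> V=0 FIRE
t=8: input=2 -> V=0 FIRE
t=9: input=2 -> V=0 FIRE
t=10: input=1 -> V=8
t=11: input=2 -> V=0 FIRE
t=12: input=2 -> V=0 FIRE

Answer: 1 1 1 1 2 1 1 2 1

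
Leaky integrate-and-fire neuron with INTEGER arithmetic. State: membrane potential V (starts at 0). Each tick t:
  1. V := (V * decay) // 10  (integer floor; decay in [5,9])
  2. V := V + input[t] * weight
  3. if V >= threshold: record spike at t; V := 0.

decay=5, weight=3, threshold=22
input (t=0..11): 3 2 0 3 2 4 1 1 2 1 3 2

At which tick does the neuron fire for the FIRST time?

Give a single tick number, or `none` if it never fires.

Answer: none

Derivation:
t=0: input=3 -> V=9
t=1: input=2 -> V=10
t=2: input=0 -> V=5
t=3: input=3 -> V=11
t=4: input=2 -> V=11
t=5: input=4 -> V=17
t=6: input=1 -> V=11
t=7: input=1 -> V=8
t=8: input=2 -> V=10
t=9: input=1 -> V=8
t=10: input=3 -> V=13
t=11: input=2 -> V=12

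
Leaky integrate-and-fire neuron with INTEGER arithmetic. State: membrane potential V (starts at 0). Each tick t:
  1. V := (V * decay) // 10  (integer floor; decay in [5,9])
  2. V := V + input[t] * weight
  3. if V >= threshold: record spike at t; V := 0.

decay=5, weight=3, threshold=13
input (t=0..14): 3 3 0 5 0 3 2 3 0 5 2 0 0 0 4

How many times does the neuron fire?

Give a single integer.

Answer: 4

Derivation:
t=0: input=3 -> V=9
t=1: input=3 -> V=0 FIRE
t=2: input=0 -> V=0
t=3: input=5 -> V=0 FIRE
t=4: input=0 -> V=0
t=5: input=3 -> V=9
t=6: input=2 -> V=10
t=7: input=3 -> V=0 FIRE
t=8: input=0 -> V=0
t=9: input=5 -> V=0 FIRE
t=10: input=2 -> V=6
t=11: input=0 -> V=3
t=12: input=0 -> V=1
t=13: input=0 -> V=0
t=14: input=4 -> V=12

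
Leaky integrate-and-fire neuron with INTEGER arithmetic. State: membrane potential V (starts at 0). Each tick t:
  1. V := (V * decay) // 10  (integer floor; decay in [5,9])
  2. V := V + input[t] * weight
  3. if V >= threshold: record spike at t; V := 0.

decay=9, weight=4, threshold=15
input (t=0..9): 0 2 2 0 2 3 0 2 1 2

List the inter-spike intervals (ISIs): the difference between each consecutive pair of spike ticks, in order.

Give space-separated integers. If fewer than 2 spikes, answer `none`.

Answer: 3 4

Derivation:
t=0: input=0 -> V=0
t=1: input=2 -> V=8
t=2: input=2 -> V=0 FIRE
t=3: input=0 -> V=0
t=4: input=2 -> V=8
t=5: input=3 -> V=0 FIRE
t=6: input=0 -> V=0
t=7: input=2 -> V=8
t=8: input=1 -> V=11
t=9: input=2 -> V=0 FIRE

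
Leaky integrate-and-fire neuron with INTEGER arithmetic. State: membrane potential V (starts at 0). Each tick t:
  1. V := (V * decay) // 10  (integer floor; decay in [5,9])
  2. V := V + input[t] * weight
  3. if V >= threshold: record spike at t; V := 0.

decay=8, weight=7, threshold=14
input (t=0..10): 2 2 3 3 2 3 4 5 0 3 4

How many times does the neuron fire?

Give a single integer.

t=0: input=2 -> V=0 FIRE
t=1: input=2 -> V=0 FIRE
t=2: input=3 -> V=0 FIRE
t=3: input=3 -> V=0 FIRE
t=4: input=2 -> V=0 FIRE
t=5: input=3 -> V=0 FIRE
t=6: input=4 -> V=0 FIRE
t=7: input=5 -> V=0 FIRE
t=8: input=0 -> V=0
t=9: input=3 -> V=0 FIRE
t=10: input=4 -> V=0 FIRE

Answer: 10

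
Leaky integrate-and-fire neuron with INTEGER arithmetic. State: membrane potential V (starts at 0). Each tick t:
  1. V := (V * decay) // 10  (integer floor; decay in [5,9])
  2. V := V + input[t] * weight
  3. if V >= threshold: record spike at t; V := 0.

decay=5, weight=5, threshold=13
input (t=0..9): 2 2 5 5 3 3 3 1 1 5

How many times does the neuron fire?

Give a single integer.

Answer: 7

Derivation:
t=0: input=2 -> V=10
t=1: input=2 -> V=0 FIRE
t=2: input=5 -> V=0 FIRE
t=3: input=5 -> V=0 FIRE
t=4: input=3 -> V=0 FIRE
t=5: input=3 -> V=0 FIRE
t=6: input=3 -> V=0 FIRE
t=7: input=1 -> V=5
t=8: input=1 -> V=7
t=9: input=5 -> V=0 FIRE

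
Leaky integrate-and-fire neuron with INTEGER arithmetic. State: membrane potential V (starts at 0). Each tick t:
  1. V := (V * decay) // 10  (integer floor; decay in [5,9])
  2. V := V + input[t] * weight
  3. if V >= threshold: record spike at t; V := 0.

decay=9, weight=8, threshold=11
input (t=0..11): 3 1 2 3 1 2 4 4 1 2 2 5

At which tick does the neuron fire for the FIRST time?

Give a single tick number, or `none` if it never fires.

t=0: input=3 -> V=0 FIRE
t=1: input=1 -> V=8
t=2: input=2 -> V=0 FIRE
t=3: input=3 -> V=0 FIRE
t=4: input=1 -> V=8
t=5: input=2 -> V=0 FIRE
t=6: input=4 -> V=0 FIRE
t=7: input=4 -> V=0 FIRE
t=8: input=1 -> V=8
t=9: input=2 -> V=0 FIRE
t=10: input=2 -> V=0 FIRE
t=11: input=5 -> V=0 FIRE

Answer: 0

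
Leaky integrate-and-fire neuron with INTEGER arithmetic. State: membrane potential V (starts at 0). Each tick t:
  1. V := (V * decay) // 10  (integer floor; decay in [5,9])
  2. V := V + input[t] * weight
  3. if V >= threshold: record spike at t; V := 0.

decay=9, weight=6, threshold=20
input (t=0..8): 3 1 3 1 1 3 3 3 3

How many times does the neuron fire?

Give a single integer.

Answer: 4

Derivation:
t=0: input=3 -> V=18
t=1: input=1 -> V=0 FIRE
t=2: input=3 -> V=18
t=3: input=1 -> V=0 FIRE
t=4: input=1 -> V=6
t=5: input=3 -> V=0 FIRE
t=6: input=3 -> V=18
t=7: input=3 -> V=0 FIRE
t=8: input=3 -> V=18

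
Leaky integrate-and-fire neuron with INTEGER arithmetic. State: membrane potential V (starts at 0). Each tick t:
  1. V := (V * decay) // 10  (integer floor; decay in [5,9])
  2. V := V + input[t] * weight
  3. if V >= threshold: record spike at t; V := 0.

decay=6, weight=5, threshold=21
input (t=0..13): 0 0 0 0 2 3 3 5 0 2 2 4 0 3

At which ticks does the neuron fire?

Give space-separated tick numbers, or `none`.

Answer: 5 7 11

Derivation:
t=0: input=0 -> V=0
t=1: input=0 -> V=0
t=2: input=0 -> V=0
t=3: input=0 -> V=0
t=4: input=2 -> V=10
t=5: input=3 -> V=0 FIRE
t=6: input=3 -> V=15
t=7: input=5 -> V=0 FIRE
t=8: input=0 -> V=0
t=9: input=2 -> V=10
t=10: input=2 -> V=16
t=11: input=4 -> V=0 FIRE
t=12: input=0 -> V=0
t=13: input=3 -> V=15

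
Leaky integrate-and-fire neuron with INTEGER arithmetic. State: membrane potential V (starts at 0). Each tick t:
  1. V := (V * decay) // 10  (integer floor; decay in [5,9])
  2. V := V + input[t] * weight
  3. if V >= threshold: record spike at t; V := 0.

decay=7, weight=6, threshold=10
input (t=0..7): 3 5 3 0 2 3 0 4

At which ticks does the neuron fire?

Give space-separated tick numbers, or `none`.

t=0: input=3 -> V=0 FIRE
t=1: input=5 -> V=0 FIRE
t=2: input=3 -> V=0 FIRE
t=3: input=0 -> V=0
t=4: input=2 -> V=0 FIRE
t=5: input=3 -> V=0 FIRE
t=6: input=0 -> V=0
t=7: input=4 -> V=0 FIRE

Answer: 0 1 2 4 5 7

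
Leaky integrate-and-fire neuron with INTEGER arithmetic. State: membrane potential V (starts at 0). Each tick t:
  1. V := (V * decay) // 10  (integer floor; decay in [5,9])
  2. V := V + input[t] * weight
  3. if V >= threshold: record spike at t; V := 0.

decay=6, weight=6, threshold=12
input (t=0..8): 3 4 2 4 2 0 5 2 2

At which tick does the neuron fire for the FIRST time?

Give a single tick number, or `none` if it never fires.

Answer: 0

Derivation:
t=0: input=3 -> V=0 FIRE
t=1: input=4 -> V=0 FIRE
t=2: input=2 -> V=0 FIRE
t=3: input=4 -> V=0 FIRE
t=4: input=2 -> V=0 FIRE
t=5: input=0 -> V=0
t=6: input=5 -> V=0 FIRE
t=7: input=2 -> V=0 FIRE
t=8: input=2 -> V=0 FIRE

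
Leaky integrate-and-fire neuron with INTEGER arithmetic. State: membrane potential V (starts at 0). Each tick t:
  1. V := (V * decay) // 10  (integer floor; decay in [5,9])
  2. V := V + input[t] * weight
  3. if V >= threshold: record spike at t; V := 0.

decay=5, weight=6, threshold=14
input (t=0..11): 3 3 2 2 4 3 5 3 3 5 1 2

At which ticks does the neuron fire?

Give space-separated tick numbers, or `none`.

t=0: input=3 -> V=0 FIRE
t=1: input=3 -> V=0 FIRE
t=2: input=2 -> V=12
t=3: input=2 -> V=0 FIRE
t=4: input=4 -> V=0 FIRE
t=5: input=3 -> V=0 FIRE
t=6: input=5 -> V=0 FIRE
t=7: input=3 -> V=0 FIRE
t=8: input=3 -> V=0 FIRE
t=9: input=5 -> V=0 FIRE
t=10: input=1 -> V=6
t=11: input=2 -> V=0 FIRE

Answer: 0 1 3 4 5 6 7 8 9 11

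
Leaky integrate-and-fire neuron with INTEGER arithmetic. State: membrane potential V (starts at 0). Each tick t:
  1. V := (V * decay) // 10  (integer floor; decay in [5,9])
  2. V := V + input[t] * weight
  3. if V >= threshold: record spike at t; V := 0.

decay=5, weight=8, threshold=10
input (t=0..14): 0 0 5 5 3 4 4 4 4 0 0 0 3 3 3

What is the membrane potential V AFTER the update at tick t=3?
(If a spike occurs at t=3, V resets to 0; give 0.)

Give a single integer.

Answer: 0

Derivation:
t=0: input=0 -> V=0
t=1: input=0 -> V=0
t=2: input=5 -> V=0 FIRE
t=3: input=5 -> V=0 FIRE
t=4: input=3 -> V=0 FIRE
t=5: input=4 -> V=0 FIRE
t=6: input=4 -> V=0 FIRE
t=7: input=4 -> V=0 FIRE
t=8: input=4 -> V=0 FIRE
t=9: input=0 -> V=0
t=10: input=0 -> V=0
t=11: input=0 -> V=0
t=12: input=3 -> V=0 FIRE
t=13: input=3 -> V=0 FIRE
t=14: input=3 -> V=0 FIRE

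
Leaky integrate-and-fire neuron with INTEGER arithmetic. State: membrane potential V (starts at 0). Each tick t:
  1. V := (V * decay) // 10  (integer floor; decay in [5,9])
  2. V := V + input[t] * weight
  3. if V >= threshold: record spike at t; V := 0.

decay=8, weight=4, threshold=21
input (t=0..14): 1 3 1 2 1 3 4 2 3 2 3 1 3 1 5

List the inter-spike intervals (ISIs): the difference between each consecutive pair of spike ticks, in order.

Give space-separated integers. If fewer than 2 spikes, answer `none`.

Answer: 3 4 2

Derivation:
t=0: input=1 -> V=4
t=1: input=3 -> V=15
t=2: input=1 -> V=16
t=3: input=2 -> V=20
t=4: input=1 -> V=20
t=5: input=3 -> V=0 FIRE
t=6: input=4 -> V=16
t=7: input=2 -> V=20
t=8: input=3 -> V=0 FIRE
t=9: input=2 -> V=8
t=10: input=3 -> V=18
t=11: input=1 -> V=18
t=12: input=3 -> V=0 FIRE
t=13: input=1 -> V=4
t=14: input=5 -> V=0 FIRE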